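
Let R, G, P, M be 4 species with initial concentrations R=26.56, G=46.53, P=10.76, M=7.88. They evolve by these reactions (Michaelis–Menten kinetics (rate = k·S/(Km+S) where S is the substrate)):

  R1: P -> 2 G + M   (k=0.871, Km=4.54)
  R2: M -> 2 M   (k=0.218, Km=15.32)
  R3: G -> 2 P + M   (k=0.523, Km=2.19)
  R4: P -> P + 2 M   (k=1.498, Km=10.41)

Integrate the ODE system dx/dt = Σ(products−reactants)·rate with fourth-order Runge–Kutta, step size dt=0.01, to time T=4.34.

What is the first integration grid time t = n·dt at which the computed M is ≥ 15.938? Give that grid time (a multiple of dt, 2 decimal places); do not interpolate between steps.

RK4 with dt=0.01: 434 steps to T=4.34. Trajectory (selected grid times):
t=0.00: R=26.56 G=46.53 P=10.76 M=7.88
t=0.48: R=26.56 G=46.88 P=10.94 M=9.19
t=0.96: R=26.56 G=47.23 P=11.13 M=10.50
t=1.45: R=26.56 G=47.60 P=11.31 M=11.86
t=1.93: R=26.56 G=47.95 P=11.50 M=13.20
t=2.41: R=26.56 G=48.31 P=11.68 M=14.54
t=2.89: R=26.56 G=48.68 P=11.85 M=15.90
t=2.90: R=26.56 G=48.68 P=11.86 M=15.93
t=2.91: R=26.56 G=48.69 P=11.86 M=15.96
t=3.38: R=26.56 G=49.05 P=12.04 M=17.30
t=3.86: R=26.56 G=49.42 P=12.21 M=18.67
t=4.34: R=26.56 G=49.79 P=12.39 M=20.05
M(2.90)=15.929 < 15.938 but M(2.91)=15.958 ≥ 15.938, so the first grid time is t=2.91.

Threshold first reached at t = 2.91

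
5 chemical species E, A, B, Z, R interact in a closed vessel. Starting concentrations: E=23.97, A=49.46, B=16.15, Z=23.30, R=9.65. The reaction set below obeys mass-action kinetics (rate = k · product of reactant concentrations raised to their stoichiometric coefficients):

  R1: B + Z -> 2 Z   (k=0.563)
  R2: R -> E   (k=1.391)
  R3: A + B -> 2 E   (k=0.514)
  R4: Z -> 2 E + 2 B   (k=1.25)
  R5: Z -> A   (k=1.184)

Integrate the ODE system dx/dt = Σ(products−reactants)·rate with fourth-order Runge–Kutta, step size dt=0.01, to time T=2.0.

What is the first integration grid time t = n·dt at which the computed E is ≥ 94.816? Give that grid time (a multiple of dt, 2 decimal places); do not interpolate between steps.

RK4 with dt=0.01: 200 steps to T=2.0. Trajectory (selected grid times):
t=0.00: E=23.97 A=49.46 B=16.15 Z=23.30 R=9.65
t=0.22: E=73.76 A=38.75 B=1.70 Z=21.10 R=7.11
t=0.40: E=94.78 A=37.12 B=1.47 Z=15.99 R=5.53
t=0.41: E=95.81 A=37.03 B=1.46 Z=15.74 R=5.46
t=0.44: E=98.82 A=36.75 B=1.42 Z=14.99 R=5.23
t=0.67: E=118.14 A=34.76 B=1.12 Z=10.09 R=3.80
t=0.89: E=131.31 A=33.12 B=0.86 Z=6.68 R=2.80
t=1.11: E=140.44 A=31.82 B=0.62 Z=4.28 R=2.06
t=1.33: E=146.57 A=30.86 B=0.43 Z=2.68 R=1.52
t=1.56: E=150.71 A=30.17 B=0.28 Z=1.60 R=1.10
t=1.78: E=153.20 A=29.74 B=0.18 Z=0.96 R=0.81
t=2.00: E=154.76 A=29.47 B=0.11 Z=0.57 R=0.60
E(0.40)=94.779 < 94.816 but E(0.41)=95.809 ≥ 94.816, so the first grid time is t=0.41.

Threshold first reached at t = 0.41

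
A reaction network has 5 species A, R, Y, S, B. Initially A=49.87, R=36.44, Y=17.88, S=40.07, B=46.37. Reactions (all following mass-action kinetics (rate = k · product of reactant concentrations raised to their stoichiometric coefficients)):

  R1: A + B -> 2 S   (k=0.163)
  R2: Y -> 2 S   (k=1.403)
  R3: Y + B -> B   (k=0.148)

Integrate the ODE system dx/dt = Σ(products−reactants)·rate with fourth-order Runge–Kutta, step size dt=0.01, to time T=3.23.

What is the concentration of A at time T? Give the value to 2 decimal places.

RK4 with dt=0.01: 323 steps to T=3.23. Trajectory (selected grid times):
t=0.00: A=49.87 R=36.44 Y=17.88 S=40.07 B=46.37
t=0.36: A=14.41 R=36.44 Y=3.50 S=118.77 B=10.91
t=0.72: A=9.13 R=36.44 Y=1.39 S=131.60 B=5.63
t=1.08: A=7.03 R=36.44 Y=0.66 S=136.78 B=3.53
t=1.44: A=5.92 R=36.44 Y=0.34 S=139.49 B=2.42
t=1.79: A=5.26 R=36.44 Y=0.19 S=141.06 B=1.76
t=2.15: A=4.81 R=36.44 Y=0.10 S=142.10 B=1.31
t=2.51: A=4.50 R=36.44 Y=0.06 S=142.81 B=1.00
t=2.87: A=4.27 R=36.44 Y=0.03 S=143.30 B=0.77
t=3.23: A=4.10 R=36.44 Y=0.02 S=143.67 B=0.60
Read off A at T=3.23: 4.10

A at T = 4.10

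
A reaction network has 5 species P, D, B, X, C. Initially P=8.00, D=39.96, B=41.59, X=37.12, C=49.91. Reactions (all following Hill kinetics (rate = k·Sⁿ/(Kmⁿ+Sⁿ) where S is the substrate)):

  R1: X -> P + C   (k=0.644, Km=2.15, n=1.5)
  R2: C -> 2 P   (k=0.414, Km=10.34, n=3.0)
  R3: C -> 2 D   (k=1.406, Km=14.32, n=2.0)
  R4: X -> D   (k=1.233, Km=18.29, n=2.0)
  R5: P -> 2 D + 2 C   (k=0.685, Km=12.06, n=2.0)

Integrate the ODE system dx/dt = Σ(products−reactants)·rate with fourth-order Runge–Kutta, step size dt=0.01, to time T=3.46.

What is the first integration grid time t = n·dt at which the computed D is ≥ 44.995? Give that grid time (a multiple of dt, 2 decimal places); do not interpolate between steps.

RK4 with dt=0.01: 346 steps to T=3.46. Trajectory (selected grid times):
t=0.00: P=8.00 D=39.96 B=41.59 X=37.12 C=49.91
t=0.38: P=8.47 D=41.49 B=41.59 X=36.50 C=49.67
t=0.77: P=8.95 D=43.07 B=41.59 X=35.87 C=49.43
t=1.15: P=9.40 D=44.61 B=41.59 X=35.26 C=49.22
t=1.24: P=9.51 D=44.98 B=41.59 X=35.12 C=49.17
t=1.25: P=9.52 D=45.02 B=41.59 X=35.10 C=49.16
t=1.54: P=9.87 D=46.21 B=41.59 X=34.64 C=49.01
t=1.92: P=10.31 D=47.77 B=41.59 X=34.03 C=48.81
t=2.31: P=10.76 D=49.39 B=41.59 X=33.41 C=48.63
t=2.69: P=11.20 D=50.96 B=41.59 X=32.81 C=48.46
t=3.08: P=11.64 D=52.59 B=41.59 X=32.20 C=48.29
t=3.46: P=12.06 D=54.18 B=41.59 X=31.61 C=48.14
D(1.24)=44.981 < 44.995 but D(1.25)=45.022 ≥ 44.995, so the first grid time is t=1.25.

Threshold first reached at t = 1.25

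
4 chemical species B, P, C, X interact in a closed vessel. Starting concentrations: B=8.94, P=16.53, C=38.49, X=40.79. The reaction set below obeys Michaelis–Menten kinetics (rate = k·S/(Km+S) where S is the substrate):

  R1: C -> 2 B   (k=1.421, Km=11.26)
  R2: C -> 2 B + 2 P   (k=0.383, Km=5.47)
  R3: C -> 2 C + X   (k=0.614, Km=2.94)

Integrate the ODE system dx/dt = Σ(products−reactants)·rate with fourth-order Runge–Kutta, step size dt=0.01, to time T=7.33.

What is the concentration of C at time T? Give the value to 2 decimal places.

C at T = 32.32

RK4 with dt=0.01: 733 steps to T=7.33. Trajectory (selected grid times):
t=0.00: B=8.94 P=16.53 C=38.49 X=40.79
t=0.81: B=11.26 P=17.07 C=37.79 X=41.25
t=1.63: B=13.60 P=17.62 C=37.09 X=41.72
t=2.44: B=15.90 P=18.16 C=36.40 X=42.18
t=3.26: B=18.22 P=18.71 C=35.70 X=42.64
t=4.07: B=20.51 P=19.24 C=35.02 X=43.10
t=4.89: B=22.81 P=19.79 C=34.33 X=43.57
t=5.70: B=25.07 P=20.32 C=33.66 X=44.03
t=6.52: B=27.35 P=20.86 C=32.98 X=44.49
t=7.33: B=29.60 P=21.39 C=32.32 X=44.94
Read off C at T=7.33: 32.32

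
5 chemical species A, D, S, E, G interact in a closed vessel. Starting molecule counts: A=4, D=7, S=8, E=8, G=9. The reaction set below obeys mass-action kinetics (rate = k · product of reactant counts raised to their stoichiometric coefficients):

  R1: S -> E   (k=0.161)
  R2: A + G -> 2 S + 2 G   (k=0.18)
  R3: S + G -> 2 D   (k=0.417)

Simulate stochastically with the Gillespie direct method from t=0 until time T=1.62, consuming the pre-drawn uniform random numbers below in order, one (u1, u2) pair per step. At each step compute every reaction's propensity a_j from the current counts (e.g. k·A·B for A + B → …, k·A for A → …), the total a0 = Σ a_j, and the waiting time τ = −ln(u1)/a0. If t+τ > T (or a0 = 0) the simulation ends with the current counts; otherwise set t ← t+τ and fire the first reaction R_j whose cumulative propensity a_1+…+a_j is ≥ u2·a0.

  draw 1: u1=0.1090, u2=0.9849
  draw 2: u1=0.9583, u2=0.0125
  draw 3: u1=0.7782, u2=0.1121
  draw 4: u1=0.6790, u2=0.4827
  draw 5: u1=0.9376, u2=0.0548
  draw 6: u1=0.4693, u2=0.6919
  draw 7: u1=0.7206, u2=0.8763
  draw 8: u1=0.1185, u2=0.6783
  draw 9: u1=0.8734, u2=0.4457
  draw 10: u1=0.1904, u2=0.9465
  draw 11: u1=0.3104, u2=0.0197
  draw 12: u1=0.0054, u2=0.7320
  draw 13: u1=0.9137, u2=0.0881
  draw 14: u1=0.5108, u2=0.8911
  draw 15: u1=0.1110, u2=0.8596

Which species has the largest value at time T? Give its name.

Dominant species at T: D

t=0.000: A=4 D=7 S=8 E=8 G=9
Draw 1: a1=1.288, a2=6.480, a3=30.024, a0=37.792; τ=−ln(0.1090)/37.792=0.059 → t=0.059; u2·a0=0.9849·37.792=37.221; a1+a2=7.768 < 37.221 ≤ a1+…+a3=37.792 → R3 fires; A=4 D=9 S=7 E=8 G=8
Draw 2: a1=1.127, a2=5.760, a3=23.352, a0=30.239; τ=−ln(0.9583)/30.239=0.001 → t=0.060; u2·a0=0.0125·30.239=0.378 ≤ a1=1.127 → R1 fires; A=4 D=9 S=6 E=9 G=8
Draw 3: a1=0.966, a2=5.760, a3=20.016, a0=26.742; τ=−ln(0.7782)/26.742=0.009 → t=0.069; u2·a0=0.1121·26.742=2.998; a1=0.966 < 2.998 ≤ a1+a2=6.726 → R2 fires; A=3 D=9 S=8 E=9 G=9
Draw 4: a1=1.288, a2=4.860, a3=30.024, a0=36.172; τ=−ln(0.6790)/36.172=0.011 → t=0.080; u2·a0=0.4827·36.172=17.460; a1+a2=6.148 < 17.460 ≤ a1+…+a3=36.172 → R3 fires; A=3 D=11 S=7 E=9 G=8
Draw 5: a1=1.127, a2=4.320, a3=23.352, a0=28.799; τ=−ln(0.9376)/28.799=0.002 → t=0.082; u2·a0=0.0548·28.799=1.578; a1=1.127 < 1.578 ≤ a1+a2=5.447 → R2 fires; A=2 D=11 S=9 E=9 G=9
Draw 6: a1=1.449, a2=3.240, a3=33.777, a0=38.466; τ=−ln(0.4693)/38.466=0.020 → t=0.102; u2·a0=0.6919·38.466=26.615; a1+a2=4.689 < 26.615 ≤ a1+…+a3=38.466 → R3 fires; A=2 D=13 S=8 E=9 G=8
Draw 7: a1=1.288, a2=2.880, a3=26.688, a0=30.856; τ=−ln(0.7206)/30.856=0.011 → t=0.113; u2·a0=0.8763·30.856=27.039; a1+a2=4.168 < 27.039 ≤ a1+…+a3=30.856 → R3 fires; A=2 D=15 S=7 E=9 G=7
Draw 8: a1=1.127, a2=2.520, a3=20.433, a0=24.080; τ=−ln(0.1185)/24.080=0.089 → t=0.201; u2·a0=0.6783·24.080=16.333; a1+a2=3.647 < 16.333 ≤ a1+…+a3=24.080 → R3 fires; A=2 D=17 S=6 E=9 G=6
Draw 9: a1=0.966, a2=2.160, a3=15.012, a0=18.138; τ=−ln(0.8734)/18.138=0.007 → t=0.209; u2·a0=0.4457·18.138=8.084; a1+a2=3.126 < 8.084 ≤ a1+…+a3=18.138 → R3 fires; A=2 D=19 S=5 E=9 G=5
Draw 10: a1=0.805, a2=1.800, a3=10.425, a0=13.030; τ=−ln(0.1904)/13.030=0.127 → t=0.336; u2·a0=0.9465·13.030=12.333; a1+a2=2.605 < 12.333 ≤ a1+…+a3=13.030 → R3 fires; A=2 D=21 S=4 E=9 G=4
Draw 11: a1=0.644, a2=1.440, a3=6.672, a0=8.756; τ=−ln(0.3104)/8.756=0.134 → t=0.470; u2·a0=0.0197·8.756=0.172 ≤ a1=0.644 → R1 fires; A=2 D=21 S=3 E=10 G=4
Draw 12: a1=0.483, a2=1.440, a3=5.004, a0=6.927; τ=−ln(0.0054)/6.927=0.754 → t=1.223; u2·a0=0.7320·6.927=5.071; a1+a2=1.923 < 5.071 ≤ a1+…+a3=6.927 → R3 fires; A=2 D=23 S=2 E=10 G=3
Draw 13: a1=0.322, a2=1.080, a3=2.502, a0=3.904; τ=−ln(0.9137)/3.904=0.023 → t=1.246; u2·a0=0.0881·3.904=0.344; a1=0.322 < 0.344 ≤ a1+a2=1.402 → R2 fires; A=1 D=23 S=4 E=10 G=4
Draw 14: a1=0.644, a2=0.720, a3=6.672, a0=8.036; τ=−ln(0.5108)/8.036=0.084 → t=1.330; u2·a0=0.8911·8.036=7.161; a1+a2=1.364 < 7.161 ≤ a1+…+a3=8.036 → R3 fires; A=1 D=25 S=3 E=10 G=3
Draw 15: a1=0.483, a2=0.540, a3=3.753, a0=4.776; τ=−ln(0.1110)/4.776=0.460 → t=1.790 > T=1.62: stop.
At T=1.62: A=1 D=25 S=3 E=10 G=3; the largest is D.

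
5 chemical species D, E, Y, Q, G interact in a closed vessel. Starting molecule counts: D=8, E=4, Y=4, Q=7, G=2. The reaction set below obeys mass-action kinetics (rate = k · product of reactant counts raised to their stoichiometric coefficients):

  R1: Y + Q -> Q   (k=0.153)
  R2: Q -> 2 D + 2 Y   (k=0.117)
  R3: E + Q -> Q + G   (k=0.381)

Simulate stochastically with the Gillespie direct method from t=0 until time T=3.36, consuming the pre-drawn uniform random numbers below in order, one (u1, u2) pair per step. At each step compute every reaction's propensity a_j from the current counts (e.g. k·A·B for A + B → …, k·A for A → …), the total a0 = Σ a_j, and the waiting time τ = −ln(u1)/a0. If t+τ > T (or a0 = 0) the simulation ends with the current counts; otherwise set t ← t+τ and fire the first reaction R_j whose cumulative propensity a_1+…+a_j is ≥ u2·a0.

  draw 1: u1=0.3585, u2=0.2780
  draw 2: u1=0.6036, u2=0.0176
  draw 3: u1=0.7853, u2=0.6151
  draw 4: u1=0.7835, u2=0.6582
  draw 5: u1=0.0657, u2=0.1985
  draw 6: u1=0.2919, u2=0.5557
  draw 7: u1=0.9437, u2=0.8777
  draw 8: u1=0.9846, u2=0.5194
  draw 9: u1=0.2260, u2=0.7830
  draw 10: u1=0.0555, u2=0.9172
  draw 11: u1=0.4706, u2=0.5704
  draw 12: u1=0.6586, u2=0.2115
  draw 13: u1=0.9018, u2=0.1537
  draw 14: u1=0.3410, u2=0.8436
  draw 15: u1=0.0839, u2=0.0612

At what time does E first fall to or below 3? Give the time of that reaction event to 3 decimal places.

t=0.000: D=8 E=4 Y=4 Q=7 G=2
Draw 1: a1=4.284, a2=0.819, a3=10.668, a0=15.771; τ=−ln(0.3585)/15.771=0.065 → t=0.065; u2·a0=0.2780·15.771=4.384; a1=4.284 < 4.384 ≤ a1+a2=5.103 → R2 fires; D=10 E=4 Y=6 Q=6 G=2
Draw 2: a1=5.508, a2=0.702, a3=9.144, a0=15.354; τ=−ln(0.6036)/15.354=0.033 → t=0.098; u2·a0=0.0176·15.354=0.270 ≤ a1=5.508 → R1 fires; D=10 E=4 Y=5 Q=6 G=2
Draw 3: a1=4.590, a2=0.702, a3=9.144, a0=14.436; τ=−ln(0.7853)/14.436=0.017 → t=0.115; u2·a0=0.6151·14.436=8.880; a1+a2=5.292 < 8.880 ≤ a1+…+a3=14.436 → R3 fires; D=10 E=3 Y=5 Q=6 G=3
Draw 4: a1=4.590, a2=0.702, a3=6.858, a0=12.150; τ=−ln(0.7835)/12.150=0.020 → t=0.135; u2·a0=0.6582·12.150=7.997; a1+a2=5.292 < 7.997 ≤ a1+…+a3=12.150 → R3 fires; D=10 E=2 Y=5 Q=6 G=4
Draw 5: a1=4.590, a2=0.702, a3=4.572, a0=9.864; τ=−ln(0.0657)/9.864=0.276 → t=0.411; u2·a0=0.1985·9.864=1.958 ≤ a1=4.590 → R1 fires; D=10 E=2 Y=4 Q=6 G=4
Draw 6: a1=3.672, a2=0.702, a3=4.572, a0=8.946; τ=−ln(0.2919)/8.946=0.138 → t=0.548; u2·a0=0.5557·8.946=4.971; a1+a2=4.374 < 4.971 ≤ a1+…+a3=8.946 → R3 fires; D=10 E=1 Y=4 Q=6 G=5
Draw 7: a1=3.672, a2=0.702, a3=2.286, a0=6.660; τ=−ln(0.9437)/6.660=0.009 → t=0.557; u2·a0=0.8777·6.660=5.845; a1+a2=4.374 < 5.845 ≤ a1+…+a3=6.660 → R3 fires; D=10 E=0 Y=4 Q=6 G=6
Draw 8: a1=3.672, a2=0.702, a3=0.000, a0=4.374; τ=−ln(0.9846)/4.374=0.004 → t=0.561; u2·a0=0.5194·4.374=2.272 ≤ a1=3.672 → R1 fires; D=10 E=0 Y=3 Q=6 G=6
Draw 9: a1=2.754, a2=0.702, a3=0.000, a0=3.456; τ=−ln(0.2260)/3.456=0.430 → t=0.991; u2·a0=0.7830·3.456=2.706 ≤ a1=2.754 → R1 fires; D=10 E=0 Y=2 Q=6 G=6
Draw 10: a1=1.836, a2=0.702, a3=0.000, a0=2.538; τ=−ln(0.0555)/2.538=1.139 → t=2.130; u2·a0=0.9172·2.538=2.328; a1=1.836 < 2.328 ≤ a1+a2=2.538 → R2 fires; D=12 E=0 Y=4 Q=5 G=6
Draw 11: a1=3.060, a2=0.585, a3=0.000, a0=3.645; τ=−ln(0.4706)/3.645=0.207 → t=2.337; u2·a0=0.5704·3.645=2.079 ≤ a1=3.060 → R1 fires; D=12 E=0 Y=3 Q=5 G=6
Draw 12: a1=2.295, a2=0.585, a3=0.000, a0=2.880; τ=−ln(0.6586)/2.880=0.145 → t=2.482; u2·a0=0.2115·2.880=0.609 ≤ a1=2.295 → R1 fires; D=12 E=0 Y=2 Q=5 G=6
Draw 13: a1=1.530, a2=0.585, a3=0.000, a0=2.115; τ=−ln(0.9018)/2.115=0.049 → t=2.531; u2·a0=0.1537·2.115=0.325 ≤ a1=1.530 → R1 fires; D=12 E=0 Y=1 Q=5 G=6
Draw 14: a1=0.765, a2=0.585, a3=0.000, a0=1.350; τ=−ln(0.3410)/1.350=0.797 → t=3.328; u2·a0=0.8436·1.350=1.139; a1=0.765 < 1.139 ≤ a1+a2=1.350 → R2 fires; D=14 E=0 Y=3 Q=4 G=6
Draw 15: a1=1.836, a2=0.468, a3=0.000, a0=2.304; τ=−ln(0.0839)/2.304=1.076 → t=4.403 > T=3.36: stop.
E first becomes ≤ 3 when it reaches 3 at the event at t=0.115.

Threshold first reached at t = 0.115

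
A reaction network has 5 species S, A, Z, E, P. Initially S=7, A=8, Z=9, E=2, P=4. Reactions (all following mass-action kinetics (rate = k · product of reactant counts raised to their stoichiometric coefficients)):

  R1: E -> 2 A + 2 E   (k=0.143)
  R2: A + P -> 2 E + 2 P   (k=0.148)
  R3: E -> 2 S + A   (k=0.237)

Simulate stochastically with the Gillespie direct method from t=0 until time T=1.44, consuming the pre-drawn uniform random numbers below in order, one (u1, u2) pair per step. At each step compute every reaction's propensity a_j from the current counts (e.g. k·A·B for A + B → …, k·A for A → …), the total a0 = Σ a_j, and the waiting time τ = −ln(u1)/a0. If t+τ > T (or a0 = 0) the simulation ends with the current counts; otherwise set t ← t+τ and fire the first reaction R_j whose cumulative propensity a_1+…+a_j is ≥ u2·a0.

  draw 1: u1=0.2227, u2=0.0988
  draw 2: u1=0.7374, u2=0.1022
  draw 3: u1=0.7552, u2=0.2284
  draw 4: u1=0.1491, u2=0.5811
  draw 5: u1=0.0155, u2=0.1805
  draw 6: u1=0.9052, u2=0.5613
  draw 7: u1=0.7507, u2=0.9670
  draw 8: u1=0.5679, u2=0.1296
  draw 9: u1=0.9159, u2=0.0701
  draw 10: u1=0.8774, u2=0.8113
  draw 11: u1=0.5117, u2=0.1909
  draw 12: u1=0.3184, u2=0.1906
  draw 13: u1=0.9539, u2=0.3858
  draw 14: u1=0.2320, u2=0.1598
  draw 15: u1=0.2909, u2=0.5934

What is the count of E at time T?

E at T = 21

t=0.000: S=7 A=8 Z=9 E=2 P=4
Draw 1: a1=0.286, a2=4.736, a3=0.474, a0=5.496; τ=−ln(0.2227)/5.496=0.273 → t=0.273; u2·a0=0.0988·5.496=0.543; a1=0.286 < 0.543 ≤ a1+a2=5.022 → R2 fires; S=7 A=7 Z=9 E=4 P=5
Draw 2: a1=0.572, a2=5.180, a3=0.948, a0=6.700; τ=−ln(0.7374)/6.700=0.045 → t=0.319; u2·a0=0.1022·6.700=0.685; a1=0.572 < 0.685 ≤ a1+a2=5.752 → R2 fires; S=7 A=6 Z=9 E=6 P=6
Draw 3: a1=0.858, a2=5.328, a3=1.422, a0=7.608; τ=−ln(0.7552)/7.608=0.037 → t=0.356; u2·a0=0.2284·7.608=1.738; a1=0.858 < 1.738 ≤ a1+a2=6.186 → R2 fires; S=7 A=5 Z=9 E=8 P=7
Draw 4: a1=1.144, a2=5.180, a3=1.896, a0=8.220; τ=−ln(0.1491)/8.220=0.232 → t=0.587; u2·a0=0.5811·8.220=4.777; a1=1.144 < 4.777 ≤ a1+a2=6.324 → R2 fires; S=7 A=4 Z=9 E=10 P=8
Draw 5: a1=1.430, a2=4.736, a3=2.370, a0=8.536; τ=−ln(0.0155)/8.536=0.488 → t=1.075; u2·a0=0.1805·8.536=1.541; a1=1.430 < 1.541 ≤ a1+a2=6.166 → R2 fires; S=7 A=3 Z=9 E=12 P=9
Draw 6: a1=1.716, a2=3.996, a3=2.844, a0=8.556; τ=−ln(0.9052)/8.556=0.012 → t=1.087; u2·a0=0.5613·8.556=4.802; a1=1.716 < 4.802 ≤ a1+a2=5.712 → R2 fires; S=7 A=2 Z=9 E=14 P=10
Draw 7: a1=2.002, a2=2.960, a3=3.318, a0=8.280; τ=−ln(0.7507)/8.280=0.035 → t=1.122; u2·a0=0.9670·8.280=8.007; a1+a2=4.962 < 8.007 ≤ a1+…+a3=8.280 → R3 fires; S=9 A=3 Z=9 E=13 P=10
Draw 8: a1=1.859, a2=4.440, a3=3.081, a0=9.380; τ=−ln(0.5679)/9.380=0.060 → t=1.182; u2·a0=0.1296·9.380=1.216 ≤ a1=1.859 → R1 fires; S=9 A=5 Z=9 E=14 P=10
Draw 9: a1=2.002, a2=7.400, a3=3.318, a0=12.720; τ=−ln(0.9159)/12.720=0.007 → t=1.189; u2·a0=0.0701·12.720=0.892 ≤ a1=2.002 → R1 fires; S=9 A=7 Z=9 E=15 P=10
Draw 10: a1=2.145, a2=10.360, a3=3.555, a0=16.060; τ=−ln(0.8774)/16.060=0.008 → t=1.197; u2·a0=0.8113·16.060=13.029; a1+a2=12.505 < 13.029 ≤ a1+…+a3=16.060 → R3 fires; S=11 A=8 Z=9 E=14 P=10
Draw 11: a1=2.002, a2=11.840, a3=3.318, a0=17.160; τ=−ln(0.5117)/17.160=0.039 → t=1.236; u2·a0=0.1909·17.160=3.276; a1=2.002 < 3.276 ≤ a1+a2=13.842 → R2 fires; S=11 A=7 Z=9 E=16 P=11
Draw 12: a1=2.288, a2=11.396, a3=3.792, a0=17.476; τ=−ln(0.3184)/17.476=0.065 → t=1.302; u2·a0=0.1906·17.476=3.331; a1=2.288 < 3.331 ≤ a1+a2=13.684 → R2 fires; S=11 A=6 Z=9 E=18 P=12
Draw 13: a1=2.574, a2=10.656, a3=4.266, a0=17.496; τ=−ln(0.9539)/17.496=0.003 → t=1.304; u2·a0=0.3858·17.496=6.750; a1=2.574 < 6.750 ≤ a1+a2=13.230 → R2 fires; S=11 A=5 Z=9 E=20 P=13
Draw 14: a1=2.860, a2=9.620, a3=4.740, a0=17.220; τ=−ln(0.2320)/17.220=0.085 → t=1.389; u2·a0=0.1598·17.220=2.752 ≤ a1=2.860 → R1 fires; S=11 A=7 Z=9 E=21 P=13
Draw 15: a1=3.003, a2=13.468, a3=4.977, a0=21.448; τ=−ln(0.2909)/21.448=0.058 → t=1.447 > T=1.44: stop.
Read off E at T=1.44: 21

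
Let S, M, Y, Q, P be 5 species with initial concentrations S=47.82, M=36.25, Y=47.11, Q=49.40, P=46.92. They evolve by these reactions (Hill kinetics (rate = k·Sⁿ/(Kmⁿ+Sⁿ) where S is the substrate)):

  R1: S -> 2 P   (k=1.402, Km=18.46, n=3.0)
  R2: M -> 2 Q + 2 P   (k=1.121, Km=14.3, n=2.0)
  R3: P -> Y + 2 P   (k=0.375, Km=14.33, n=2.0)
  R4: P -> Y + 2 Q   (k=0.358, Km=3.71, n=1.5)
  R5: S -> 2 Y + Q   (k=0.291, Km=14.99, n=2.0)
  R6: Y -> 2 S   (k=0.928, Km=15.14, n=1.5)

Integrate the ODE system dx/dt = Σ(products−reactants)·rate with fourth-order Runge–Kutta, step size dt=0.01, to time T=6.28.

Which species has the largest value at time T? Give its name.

RK4 with dt=0.01: 628 steps to T=6.28. Trajectory (selected grid times):
t=0.00: S=47.82 M=36.25 Y=47.11 Q=49.40 P=46.92
t=0.70: S=47.81 M=35.57 Y=47.42 Q=51.43 P=50.13
t=1.40: S=47.79 M=34.90 Y=47.73 Q=53.46 P=53.33
t=2.09: S=47.78 M=34.24 Y=48.03 Q=55.44 P=56.48
t=2.79: S=47.78 M=33.57 Y=48.35 Q=57.46 P=59.67
t=3.49: S=47.77 M=32.91 Y=48.66 Q=59.46 P=62.85
t=4.19: S=47.76 M=32.25 Y=48.98 Q=61.46 P=66.02
t=4.88: S=47.76 M=31.61 Y=49.29 Q=63.41 P=69.14
t=5.58: S=47.76 M=30.96 Y=49.60 Q=65.39 P=72.30
t=6.28: S=47.76 M=30.31 Y=49.92 Q=67.36 P=75.45
At T=6.28: S=47.76 M=30.31 Y=49.92 Q=67.36 P=75.45; the largest is P.

Dominant species at T: P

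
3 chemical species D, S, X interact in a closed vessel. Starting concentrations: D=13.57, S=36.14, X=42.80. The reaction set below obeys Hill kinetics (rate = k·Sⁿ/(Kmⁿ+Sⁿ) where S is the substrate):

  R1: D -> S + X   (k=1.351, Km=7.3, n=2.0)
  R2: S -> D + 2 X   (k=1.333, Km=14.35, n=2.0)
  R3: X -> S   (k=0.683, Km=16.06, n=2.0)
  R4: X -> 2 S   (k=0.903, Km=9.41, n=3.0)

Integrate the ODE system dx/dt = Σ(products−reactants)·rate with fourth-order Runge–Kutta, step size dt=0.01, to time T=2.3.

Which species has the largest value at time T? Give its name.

RK4 with dt=0.01: 230 steps to T=2.3. Trajectory (selected grid times):
t=0.00: D=13.57 S=36.14 X=42.80
t=0.26: D=13.60 S=36.73 X=43.28
t=0.51: D=13.62 S=37.30 X=43.75
t=0.77: D=13.65 S=37.90 X=44.24
t=1.02: D=13.68 S=38.46 X=44.71
t=1.28: D=13.71 S=39.06 X=45.21
t=1.53: D=13.75 S=39.62 X=45.68
t=1.79: D=13.78 S=40.22 X=46.18
t=2.04: D=13.81 S=40.78 X=46.66
t=2.30: D=13.84 S=41.37 X=47.16
At T=2.3: D=13.84 S=41.37 X=47.16; the largest is X.

Dominant species at T: X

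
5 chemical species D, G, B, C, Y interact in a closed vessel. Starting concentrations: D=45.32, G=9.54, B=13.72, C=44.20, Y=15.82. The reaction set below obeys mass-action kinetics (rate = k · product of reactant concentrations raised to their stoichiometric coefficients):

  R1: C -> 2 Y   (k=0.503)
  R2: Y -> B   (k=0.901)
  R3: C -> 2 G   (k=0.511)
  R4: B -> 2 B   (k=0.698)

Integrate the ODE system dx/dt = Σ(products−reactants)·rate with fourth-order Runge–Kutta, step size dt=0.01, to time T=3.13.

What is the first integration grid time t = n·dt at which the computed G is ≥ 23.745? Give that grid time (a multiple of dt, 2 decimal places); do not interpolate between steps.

RK4 with dt=0.01: 313 steps to T=3.13. Trajectory (selected grid times):
t=0.00: D=45.32 G=9.54 B=13.72 C=44.20 Y=15.82
t=0.35: D=45.32 G=22.85 B=24.54 C=30.99 Y=22.67
t=0.37: D=45.32 G=23.48 B=25.30 C=30.37 Y=22.88
t=0.38: D=45.32 G=23.79 B=25.69 C=30.07 Y=22.98
t=0.70: D=45.32 G=32.18 B=39.83 C=21.74 Y=24.35
t=1.04: D=45.32 G=38.57 B=58.80 C=15.40 Y=23.29
t=1.39: D=45.32 G=43.21 B=83.00 C=10.80 Y=20.87
t=1.74: D=45.32 G=46.46 B=112.93 C=7.57 Y=17.94
t=2.09: D=45.32 G=48.74 B=150.08 C=5.31 Y=15.00
t=2.43: D=45.32 G=50.30 B=195.02 C=3.76 Y=12.35
t=2.78: D=45.32 G=51.43 B=252.98 C=2.64 Y=9.96
t=3.13: D=45.32 G=52.22 B=326.18 C=1.85 Y=7.93
G(0.37)=23.476 < 23.745 but G(0.38)=23.785 ≥ 23.745, so the first grid time is t=0.38.

Threshold first reached at t = 0.38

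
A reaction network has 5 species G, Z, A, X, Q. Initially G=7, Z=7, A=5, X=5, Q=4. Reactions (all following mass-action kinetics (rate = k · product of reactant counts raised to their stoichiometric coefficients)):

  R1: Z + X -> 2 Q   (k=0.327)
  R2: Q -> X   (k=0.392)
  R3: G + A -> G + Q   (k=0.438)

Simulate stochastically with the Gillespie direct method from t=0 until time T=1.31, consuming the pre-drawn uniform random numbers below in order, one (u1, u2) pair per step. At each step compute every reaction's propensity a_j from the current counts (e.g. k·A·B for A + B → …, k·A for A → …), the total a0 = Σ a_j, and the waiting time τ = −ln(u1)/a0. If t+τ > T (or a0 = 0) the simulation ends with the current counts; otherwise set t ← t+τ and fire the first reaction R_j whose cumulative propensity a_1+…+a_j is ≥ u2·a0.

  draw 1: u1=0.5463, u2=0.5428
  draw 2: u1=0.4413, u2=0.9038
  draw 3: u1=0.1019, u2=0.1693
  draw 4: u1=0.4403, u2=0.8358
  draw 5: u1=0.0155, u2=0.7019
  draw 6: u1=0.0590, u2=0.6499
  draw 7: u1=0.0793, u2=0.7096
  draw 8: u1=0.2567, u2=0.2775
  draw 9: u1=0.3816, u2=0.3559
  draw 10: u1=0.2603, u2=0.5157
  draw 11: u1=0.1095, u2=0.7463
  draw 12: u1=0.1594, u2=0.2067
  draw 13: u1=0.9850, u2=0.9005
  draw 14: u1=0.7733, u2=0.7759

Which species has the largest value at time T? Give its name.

t=0.000: G=7 Z=7 A=5 X=5 Q=4
Draw 1: a1=11.445, a2=1.568, a3=15.330, a0=28.343; τ=−ln(0.5463)/28.343=0.021 → t=0.021; u2·a0=0.5428·28.343=15.385; a1+a2=13.013 < 15.385 ≤ a1+…+a3=28.343 → R3 fires; G=7 Z=7 A=4 X=5 Q=5
Draw 2: a1=11.445, a2=1.960, a3=12.264, a0=25.669; τ=−ln(0.4413)/25.669=0.032 → t=0.053; u2·a0=0.9038·25.669=23.200; a1+a2=13.405 < 23.200 ≤ a1+…+a3=25.669 → R3 fires; G=7 Z=7 A=3 X=5 Q=6
Draw 3: a1=11.445, a2=2.352, a3=9.198, a0=22.995; τ=−ln(0.1019)/22.995=0.099 → t=0.153; u2·a0=0.1693·22.995=3.893 ≤ a1=11.445 → R1 fires; G=7 Z=6 A=3 X=4 Q=8
Draw 4: a1=7.848, a2=3.136, a3=9.198, a0=20.182; τ=−ln(0.4403)/20.182=0.041 → t=0.193; u2·a0=0.8358·20.182=16.868; a1+a2=10.984 < 16.868 ≤ a1+…+a3=20.182 → R3 fires; G=7 Z=6 A=2 X=4 Q=9
Draw 5: a1=7.848, a2=3.528, a3=6.132, a0=17.508; τ=−ln(0.0155)/17.508=0.238 → t=0.431; u2·a0=0.7019·17.508=12.289; a1+a2=11.376 < 12.289 ≤ a1+…+a3=17.508 → R3 fires; G=7 Z=6 A=1 X=4 Q=10
Draw 6: a1=7.848, a2=3.920, a3=3.066, a0=14.834; τ=−ln(0.0590)/14.834=0.191 → t=0.622; u2·a0=0.6499·14.834=9.641; a1=7.848 < 9.641 ≤ a1+a2=11.768 → R2 fires; G=7 Z=6 A=1 X=5 Q=9
Draw 7: a1=9.810, a2=3.528, a3=3.066, a0=16.404; τ=−ln(0.0793)/16.404=0.155 → t=0.776; u2·a0=0.7096·16.404=11.640; a1=9.810 < 11.640 ≤ a1+a2=13.338 → R2 fires; G=7 Z=6 A=1 X=6 Q=8
Draw 8: a1=11.772, a2=3.136, a3=3.066, a0=17.974; τ=−ln(0.2567)/17.974=0.076 → t=0.852; u2·a0=0.2775·17.974=4.988 ≤ a1=11.772 → R1 fires; G=7 Z=5 A=1 X=5 Q=10
Draw 9: a1=8.175, a2=3.920, a3=3.066, a0=15.161; τ=−ln(0.3816)/15.161=0.064 → t=0.916; u2·a0=0.3559·15.161=5.396 ≤ a1=8.175 → R1 fires; G=7 Z=4 A=1 X=4 Q=12
Draw 10: a1=5.232, a2=4.704, a3=3.066, a0=13.002; τ=−ln(0.2603)/13.002=0.104 → t=1.019; u2·a0=0.5157·13.002=6.705; a1=5.232 < 6.705 ≤ a1+a2=9.936 → R2 fires; G=7 Z=4 A=1 X=5 Q=11
Draw 11: a1=6.540, a2=4.312, a3=3.066, a0=13.918; τ=−ln(0.1095)/13.918=0.159 → t=1.178; u2·a0=0.7463·13.918=10.387; a1=6.540 < 10.387 ≤ a1+a2=10.852 → R2 fires; G=7 Z=4 A=1 X=6 Q=10
Draw 12: a1=7.848, a2=3.920, a3=3.066, a0=14.834; τ=−ln(0.1594)/14.834=0.124 → t=1.302; u2·a0=0.2067·14.834=3.066 ≤ a1=7.848 → R1 fires; G=7 Z=3 A=1 X=5 Q=12
Draw 13: a1=4.905, a2=4.704, a3=3.066, a0=12.675; τ=−ln(0.9850)/12.675=0.001 → t=1.303; u2·a0=0.9005·12.675=11.414; a1+a2=9.609 < 11.414 ≤ a1+…+a3=12.675 → R3 fires; G=7 Z=3 A=0 X=5 Q=13
Draw 14: a1=4.905, a2=5.096, a3=0.000, a0=10.001; τ=−ln(0.7733)/10.001=0.026 → t=1.329 > T=1.31: stop.
At T=1.31: G=7 Z=3 A=0 X=5 Q=13; the largest is Q.

Dominant species at T: Q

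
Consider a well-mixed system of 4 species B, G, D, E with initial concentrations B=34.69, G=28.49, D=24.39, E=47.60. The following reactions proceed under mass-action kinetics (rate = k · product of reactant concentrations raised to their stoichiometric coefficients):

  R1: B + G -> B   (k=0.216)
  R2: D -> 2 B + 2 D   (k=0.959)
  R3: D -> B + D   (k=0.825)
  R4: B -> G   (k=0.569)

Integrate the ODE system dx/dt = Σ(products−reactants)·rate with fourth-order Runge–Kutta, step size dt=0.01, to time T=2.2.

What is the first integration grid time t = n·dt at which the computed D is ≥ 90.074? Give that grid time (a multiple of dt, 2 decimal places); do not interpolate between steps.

Threshold first reached at t = 1.37

RK4 with dt=0.01: 220 steps to T=2.2. Trajectory (selected grid times):
t=0.00: B=34.69 G=28.49 D=24.39 E=47.60
t=0.24: B=47.18 G=5.76 D=30.70 E=47.60
t=0.49: B=63.17 G=2.80 D=39.02 E=47.60
t=0.73: B=82.17 G=2.64 D=49.12 E=47.60
t=0.98: B=106.86 G=2.63 D=62.43 E=47.60
t=1.22: B=136.53 G=2.63 D=78.58 E=47.60
t=1.36: B=157.14 G=2.63 D=89.87 E=47.60
t=1.37: B=158.72 G=2.63 D=90.74 E=47.60
t=1.47: B=175.35 G=2.63 D=99.87 E=47.60
t=1.71: B=222.25 G=2.63 D=125.72 E=47.60
t=1.96: B=283.85 G=2.63 D=159.78 E=47.60
t=2.20: B=358.47 G=2.63 D=201.13 E=47.60
D(1.36)=89.874 < 90.074 but D(1.37)=90.740 ≥ 90.074, so the first grid time is t=1.37.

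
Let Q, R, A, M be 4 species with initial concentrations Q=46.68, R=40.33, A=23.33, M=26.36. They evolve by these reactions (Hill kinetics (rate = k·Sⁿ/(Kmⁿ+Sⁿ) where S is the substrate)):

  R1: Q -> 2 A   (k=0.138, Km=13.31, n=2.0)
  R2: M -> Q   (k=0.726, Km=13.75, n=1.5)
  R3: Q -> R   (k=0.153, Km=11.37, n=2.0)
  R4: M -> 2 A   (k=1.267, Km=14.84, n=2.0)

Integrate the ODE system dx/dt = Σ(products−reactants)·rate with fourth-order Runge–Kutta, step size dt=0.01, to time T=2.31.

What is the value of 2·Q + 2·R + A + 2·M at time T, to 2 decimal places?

Value at T = 250.07

Check how each reaction changes W = 2·Q + 2·R + A + 2·M (weight of products minus weight of reactants):
R1: Q -> 2 A: (1·2) − (2·1) = 2 − 2 = 0
R2: M -> Q: (2·1) − (2·1) = 2 − 2 = 0
R3: Q -> R: (2·1) − (2·1) = 2 − 2 = 0
R4: M -> 2 A: (1·2) − (2·1) = 2 − 2 = 0
Every reaction leaves W unchanged, so W is conserved and no simulation is needed: W(T) = W(0) = 2·46.68 + 2·40.33 + 23.33 + 2·26.36 = 250.07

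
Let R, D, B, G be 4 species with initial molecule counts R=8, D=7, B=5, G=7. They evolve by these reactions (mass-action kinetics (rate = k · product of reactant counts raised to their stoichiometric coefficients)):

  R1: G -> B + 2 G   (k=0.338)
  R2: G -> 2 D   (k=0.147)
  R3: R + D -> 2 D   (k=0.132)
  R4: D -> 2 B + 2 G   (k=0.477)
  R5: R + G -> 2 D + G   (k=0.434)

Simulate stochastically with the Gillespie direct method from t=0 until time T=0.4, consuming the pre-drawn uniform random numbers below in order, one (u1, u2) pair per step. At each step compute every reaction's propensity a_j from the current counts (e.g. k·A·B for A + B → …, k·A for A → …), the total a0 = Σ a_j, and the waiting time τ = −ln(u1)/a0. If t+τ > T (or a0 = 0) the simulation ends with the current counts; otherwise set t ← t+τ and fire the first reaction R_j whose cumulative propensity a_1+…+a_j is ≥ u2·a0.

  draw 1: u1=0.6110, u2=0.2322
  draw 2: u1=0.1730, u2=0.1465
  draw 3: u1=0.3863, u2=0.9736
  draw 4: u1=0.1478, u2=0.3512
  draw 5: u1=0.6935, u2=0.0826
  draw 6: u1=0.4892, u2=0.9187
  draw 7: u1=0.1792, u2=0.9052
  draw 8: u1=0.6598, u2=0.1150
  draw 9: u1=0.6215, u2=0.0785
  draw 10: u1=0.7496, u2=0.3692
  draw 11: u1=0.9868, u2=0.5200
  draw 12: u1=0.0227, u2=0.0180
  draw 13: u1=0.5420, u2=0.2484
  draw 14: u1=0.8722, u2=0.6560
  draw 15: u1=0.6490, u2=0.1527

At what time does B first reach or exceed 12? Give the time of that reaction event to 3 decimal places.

Threshold first reached at t = 0.270

t=0.000: R=8 D=7 B=5 G=7
Draw 1: a1=2.366, a2=1.029, a3=7.392, a4=3.339, a5=24.304, a0=38.430; τ=−ln(0.6110)/38.430=0.013 → t=0.013; u2·a0=0.2322·38.430=8.923; a1+a2=3.395 < 8.923 ≤ a1+…+a3=10.787 → R3 fires; R=7 D=8 B=5 G=7
Draw 2: a1=2.366, a2=1.029, a3=7.392, a4=3.816, a5=21.266, a0=35.869; τ=−ln(0.1730)/35.869=0.049 → t=0.062; u2·a0=0.1465·35.869=5.255; a1+a2=3.395 < 5.255 ≤ a1+…+a3=10.787 → R3 fires; R=6 D=9 B=5 G=7
Draw 3: a1=2.366, a2=1.029, a3=7.128, a4=4.293, a5=18.228, a0=33.044; τ=−ln(0.3863)/33.044=0.029 → t=0.091; u2·a0=0.9736·33.044=32.172; a1+…+a4=14.816 < 32.172 ≤ a1+…+a5=33.044 → R5 fires; R=5 D=11 B=5 G=7
Draw 4: a1=2.366, a2=1.029, a3=7.260, a4=5.247, a5=15.190, a0=31.092; τ=−ln(0.1478)/31.092=0.061 → t=0.152; u2·a0=0.3512·31.092=10.920; a1+…+a3=10.655 < 10.920 ≤ a1+…+a4=15.902 → R4 fires; R=5 D=10 B=7 G=9
Draw 5: a1=3.042, a2=1.323, a3=6.600, a4=4.770, a5=19.530, a0=35.265; τ=−ln(0.6935)/35.265=0.010 → t=0.162; u2·a0=0.0826·35.265=2.913 ≤ a1=3.042 → R1 fires; R=5 D=10 B=8 G=10
Draw 6: a1=3.380, a2=1.470, a3=6.600, a4=4.770, a5=21.700, a0=37.920; τ=−ln(0.4892)/37.920=0.019 → t=0.181; u2·a0=0.9187·37.920=34.837; a1+…+a4=16.220 < 34.837 ≤ a1+…+a5=37.920 → R5 fires; R=4 D=12 B=8 G=10
Draw 7: a1=3.380, a2=1.470, a3=6.336, a4=5.724, a5=17.360, a0=34.270; τ=−ln(0.1792)/34.270=0.050 → t=0.231; u2·a0=0.9052·34.270=31.021; a1+…+a4=16.910 < 31.021 ≤ a1+…+a5=34.270 → R5 fires; R=3 D=14 B=8 G=10
Draw 8: a1=3.380, a2=1.470, a3=5.544, a4=6.678, a5=13.020, a0=30.092; τ=−ln(0.6598)/30.092=0.014 → t=0.245; u2·a0=0.1150·30.092=3.461; a1=3.380 < 3.461 ≤ a1+a2=4.850 → R2 fires; R=3 D=16 B=8 G=9
Draw 9: a1=3.042, a2=1.323, a3=6.336, a4=7.632, a5=11.718, a0=30.051; τ=−ln(0.6215)/30.051=0.016 → t=0.261; u2·a0=0.0785·30.051=2.359 ≤ a1=3.042 → R1 fires; R=3 D=16 B=9 G=10
Draw 10: a1=3.380, a2=1.470, a3=6.336, a4=7.632, a5=13.020, a0=31.838; τ=−ln(0.7496)/31.838=0.009 → t=0.270; u2·a0=0.3692·31.838=11.755; a1+…+a3=11.186 < 11.755 ≤ a1+…+a4=18.818 → R4 fires; R=3 D=15 B=11 G=12
Draw 11: a1=4.056, a2=1.764, a3=5.940, a4=7.155, a5=15.624, a0=34.539; τ=−ln(0.9868)/34.539=0.000 → t=0.270; u2·a0=0.5200·34.539=17.960; a1+…+a3=11.760 < 17.960 ≤ a1+…+a4=18.915 → R4 fires; R=3 D=14 B=13 G=14
Draw 12: a1=4.732, a2=2.058, a3=5.544, a4=6.678, a5=18.228, a0=37.240; τ=−ln(0.0227)/37.240=0.102 → t=0.372; u2·a0=0.0180·37.240=0.670 ≤ a1=4.732 → R1 fires; R=3 D=14 B=14 G=15
Draw 13: a1=5.070, a2=2.205, a3=5.544, a4=6.678, a5=19.530, a0=39.027; τ=−ln(0.5420)/39.027=0.016 → t=0.388; u2·a0=0.2484·39.027=9.694; a1+a2=7.275 < 9.694 ≤ a1+…+a3=12.819 → R3 fires; R=2 D=15 B=14 G=15
Draw 14: a1=5.070, a2=2.205, a3=3.960, a4=7.155, a5=13.020, a0=31.410; τ=−ln(0.8722)/31.410=0.004 → t=0.392; u2·a0=0.6560·31.410=20.605; a1+…+a4=18.390 < 20.605 ≤ a1+…+a5=31.410 → R5 fires; R=1 D=17 B=14 G=15
Draw 15: a1=5.070, a2=2.205, a3=2.244, a4=8.109, a5=6.510, a0=24.138; τ=−ln(0.6490)/24.138=0.018 → t=0.410 > T=0.4: stop.
B first becomes ≥ 12 when it reaches 13 at the event at t=0.270.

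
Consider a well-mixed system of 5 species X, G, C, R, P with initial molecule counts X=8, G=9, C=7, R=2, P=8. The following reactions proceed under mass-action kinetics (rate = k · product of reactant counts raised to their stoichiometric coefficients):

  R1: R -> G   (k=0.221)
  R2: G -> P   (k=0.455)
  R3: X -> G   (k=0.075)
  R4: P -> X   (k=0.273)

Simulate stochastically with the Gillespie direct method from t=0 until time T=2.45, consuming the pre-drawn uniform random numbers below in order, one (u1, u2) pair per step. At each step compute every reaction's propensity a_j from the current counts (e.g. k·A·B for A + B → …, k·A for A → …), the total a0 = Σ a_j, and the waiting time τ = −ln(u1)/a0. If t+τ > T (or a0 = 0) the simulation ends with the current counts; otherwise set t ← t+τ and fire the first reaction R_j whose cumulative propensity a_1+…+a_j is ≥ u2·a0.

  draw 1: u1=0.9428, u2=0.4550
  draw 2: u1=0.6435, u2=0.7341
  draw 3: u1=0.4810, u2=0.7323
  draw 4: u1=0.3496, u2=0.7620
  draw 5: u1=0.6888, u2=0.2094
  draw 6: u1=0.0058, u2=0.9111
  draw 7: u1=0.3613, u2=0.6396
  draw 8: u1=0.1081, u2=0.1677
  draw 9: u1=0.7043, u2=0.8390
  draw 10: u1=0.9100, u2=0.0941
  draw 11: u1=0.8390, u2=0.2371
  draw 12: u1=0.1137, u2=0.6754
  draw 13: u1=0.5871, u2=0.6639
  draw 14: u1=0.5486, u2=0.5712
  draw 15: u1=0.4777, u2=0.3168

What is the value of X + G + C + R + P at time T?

Value at T = 34

Check how each reaction changes W = X + G + C + R + P (weight of products minus weight of reactants):
R1: R -> G: (1·1) − (1·1) = 1 − 1 = 0
R2: G -> P: (1·1) − (1·1) = 1 − 1 = 0
R3: X -> G: (1·1) − (1·1) = 1 − 1 = 0
R4: P -> X: (1·1) − (1·1) = 1 − 1 = 0
Every reaction leaves W unchanged, so W is conserved and no simulation is needed: W(T) = W(0) = 8 + 9 + 7 + 2 + 8 = 34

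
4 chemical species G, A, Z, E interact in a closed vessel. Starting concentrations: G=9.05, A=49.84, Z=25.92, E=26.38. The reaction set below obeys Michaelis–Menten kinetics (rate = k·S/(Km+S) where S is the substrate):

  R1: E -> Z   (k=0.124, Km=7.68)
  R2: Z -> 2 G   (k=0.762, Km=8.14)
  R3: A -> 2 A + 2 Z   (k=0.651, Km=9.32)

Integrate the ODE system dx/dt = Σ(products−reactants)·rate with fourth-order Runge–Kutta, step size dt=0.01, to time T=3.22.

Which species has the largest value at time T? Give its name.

Dominant species at T: A

RK4 with dt=0.01: 322 steps to T=3.22. Trajectory (selected grid times):
t=0.00: G=9.05 A=49.84 Z=25.92 E=26.38
t=0.36: G=9.47 A=50.04 Z=26.14 E=26.35
t=0.72: G=9.89 A=50.24 Z=26.36 E=26.31
t=1.07: G=10.29 A=50.43 Z=26.58 E=26.28
t=1.43: G=10.72 A=50.63 Z=26.80 E=26.24
t=1.79: G=11.14 A=50.82 Z=27.02 E=26.21
t=2.15: G=11.56 A=51.02 Z=27.23 E=26.17
t=2.50: G=11.97 A=51.21 Z=27.45 E=26.14
t=2.86: G=12.39 A=51.41 Z=27.67 E=26.11
t=3.22: G=12.82 A=51.61 Z=27.89 E=26.07
At T=3.22: G=12.82 A=51.61 Z=27.89 E=26.07; the largest is A.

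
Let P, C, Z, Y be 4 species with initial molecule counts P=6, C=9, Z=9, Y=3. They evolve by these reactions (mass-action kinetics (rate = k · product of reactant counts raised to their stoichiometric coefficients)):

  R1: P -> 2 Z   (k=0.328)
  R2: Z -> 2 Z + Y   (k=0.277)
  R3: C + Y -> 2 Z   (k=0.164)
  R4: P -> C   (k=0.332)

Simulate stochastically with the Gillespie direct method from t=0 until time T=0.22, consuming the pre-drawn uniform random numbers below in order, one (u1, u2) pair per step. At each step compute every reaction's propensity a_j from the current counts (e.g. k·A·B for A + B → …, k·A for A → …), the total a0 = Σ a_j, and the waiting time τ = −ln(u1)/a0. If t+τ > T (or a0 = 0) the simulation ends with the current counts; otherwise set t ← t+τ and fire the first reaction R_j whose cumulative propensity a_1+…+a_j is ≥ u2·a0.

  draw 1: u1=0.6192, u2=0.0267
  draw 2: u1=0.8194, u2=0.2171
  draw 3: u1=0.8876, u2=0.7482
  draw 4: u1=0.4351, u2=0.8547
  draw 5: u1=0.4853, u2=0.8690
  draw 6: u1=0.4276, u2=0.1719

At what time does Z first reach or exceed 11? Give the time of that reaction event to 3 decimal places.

t=0.000: P=6 C=9 Z=9 Y=3
Draw 1: a1=1.968, a2=2.493, a3=4.428, a4=1.992, a0=10.881; τ=−ln(0.6192)/10.881=0.044 → t=0.044; u2·a0=0.0267·10.881=0.291 ≤ a1=1.968 → R1 fires; P=5 C=9 Z=11 Y=3
Draw 2: a1=1.640, a2=3.047, a3=4.428, a4=1.660, a0=10.775; τ=−ln(0.8194)/10.775=0.018 → t=0.063; u2·a0=0.2171·10.775=2.339; a1=1.640 < 2.339 ≤ a1+a2=4.687 → R2 fires; P=5 C=9 Z=12 Y=4
Draw 3: a1=1.640, a2=3.324, a3=5.904, a4=1.660, a0=12.528; τ=−ln(0.8876)/12.528=0.010 → t=0.072; u2·a0=0.7482·12.528=9.373; a1+a2=4.964 < 9.373 ≤ a1+…+a3=10.868 → R3 fires; P=5 C=8 Z=14 Y=3
Draw 4: a1=1.640, a2=3.878, a3=3.936, a4=1.660, a0=11.114; τ=−ln(0.4351)/11.114=0.075 → t=0.147; u2·a0=0.8547·11.114=9.499; a1+…+a3=9.454 < 9.499 ≤ a1+…+a4=11.114 → R4 fires; P=4 C=9 Z=14 Y=3
Draw 5: a1=1.312, a2=3.878, a3=4.428, a4=1.328, a0=10.946; τ=−ln(0.4853)/10.946=0.066 → t=0.213; u2·a0=0.8690·10.946=9.512; a1+a2=5.190 < 9.512 ≤ a1+…+a3=9.618 → R3 fires; P=4 C=8 Z=16 Y=2
Draw 6: a1=1.312, a2=4.432, a3=2.624, a4=1.328, a0=9.696; τ=−ln(0.4276)/9.696=0.088 → t=0.301 > T=0.22: stop.
Z first becomes ≥ 11 when it reaches 11 at the event at t=0.044.

Threshold first reached at t = 0.044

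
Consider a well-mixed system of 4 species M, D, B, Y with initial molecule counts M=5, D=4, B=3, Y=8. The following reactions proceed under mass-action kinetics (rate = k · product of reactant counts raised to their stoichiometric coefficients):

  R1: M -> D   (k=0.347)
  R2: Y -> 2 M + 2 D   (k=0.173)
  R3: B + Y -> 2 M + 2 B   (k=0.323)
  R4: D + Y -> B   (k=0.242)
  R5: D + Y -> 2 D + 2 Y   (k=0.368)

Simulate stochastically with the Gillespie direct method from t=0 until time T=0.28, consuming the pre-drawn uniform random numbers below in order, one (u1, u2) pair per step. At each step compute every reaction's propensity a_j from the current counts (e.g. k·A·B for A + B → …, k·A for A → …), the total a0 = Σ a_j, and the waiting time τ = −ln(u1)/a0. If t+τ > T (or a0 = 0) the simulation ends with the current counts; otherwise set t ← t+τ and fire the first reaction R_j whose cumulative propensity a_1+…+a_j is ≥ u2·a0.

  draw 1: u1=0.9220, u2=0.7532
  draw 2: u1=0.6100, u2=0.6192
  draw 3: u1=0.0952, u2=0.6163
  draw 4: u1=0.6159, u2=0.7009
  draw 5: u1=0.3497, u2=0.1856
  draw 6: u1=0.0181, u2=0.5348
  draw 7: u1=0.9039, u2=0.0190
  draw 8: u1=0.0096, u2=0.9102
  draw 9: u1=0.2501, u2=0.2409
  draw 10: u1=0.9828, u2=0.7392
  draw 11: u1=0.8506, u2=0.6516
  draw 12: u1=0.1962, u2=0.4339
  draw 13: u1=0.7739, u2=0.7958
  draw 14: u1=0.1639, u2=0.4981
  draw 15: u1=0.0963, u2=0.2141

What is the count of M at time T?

t=0.000: M=5 D=4 B=3 Y=8
Draw 1: a1=1.735, a2=1.384, a3=7.752, a4=7.744, a5=11.776, a0=30.391; τ=−ln(0.9220)/30.391=0.003 → t=0.003; u2·a0=0.7532·30.391=22.891; a1+…+a4=18.615 < 22.891 ≤ a1+…+a5=30.391 → R5 fires; M=5 D=5 B=3 Y=9
Draw 2: a1=1.735, a2=1.557, a3=8.721, a4=10.890, a5=16.560, a0=39.463; τ=−ln(0.6100)/39.463=0.013 → t=0.015; u2·a0=0.6192·39.463=24.435; a1+…+a4=22.903 < 24.435 ≤ a1+…+a5=39.463 → R5 fires; M=5 D=6 B=3 Y=10
Draw 3: a1=1.735, a2=1.730, a3=9.690, a4=14.520, a5=22.080, a0=49.755; τ=−ln(0.0952)/49.755=0.047 → t=0.062; u2·a0=0.6163·49.755=30.664; a1+…+a4=27.675 < 30.664 ≤ a1+…+a5=49.755 → R5 fires; M=5 D=7 B=3 Y=11
Draw 4: a1=1.735, a2=1.903, a3=10.659, a4=18.634, a5=28.336, a0=61.267; τ=−ln(0.6159)/61.267=0.008 → t=0.070; u2·a0=0.7009·61.267=42.942; a1+…+a4=32.931 < 42.942 ≤ a1+…+a5=61.267 → R5 fires; M=5 D=8 B=3 Y=12
Draw 5: a1=1.735, a2=2.076, a3=11.628, a4=23.232, a5=35.328, a0=73.999; τ=−ln(0.3497)/73.999=0.014 → t=0.085; u2·a0=0.1856·73.999=13.734; a1+a2=3.811 < 13.734 ≤ a1+…+a3=15.439 → R3 fires; M=7 D=8 B=4 Y=11
Draw 6: a1=2.429, a2=1.903, a3=14.212, a4=21.296, a5=32.384, a0=72.224; τ=−ln(0.0181)/72.224=0.056 → t=0.140; u2·a0=0.5348·72.224=38.625; a1+…+a3=18.544 < 38.625 ≤ a1+…+a4=39.840 → R4 fires; M=7 D=7 B=5 Y=10
Draw 7: a1=2.429, a2=1.730, a3=16.150, a4=16.940, a5=25.760, a0=63.009; τ=−ln(0.9039)/63.009=0.002 → t=0.142; u2·a0=0.0190·63.009=1.197 ≤ a1=2.429 → R1 fires; M=6 D=8 B=5 Y=10
Draw 8: a1=2.082, a2=1.730, a3=16.150, a4=19.360, a5=29.440, a0=68.762; τ=−ln(0.0096)/68.762=0.068 → t=0.209; u2·a0=0.9102·68.762=62.587; a1+…+a4=39.322 < 62.587 ≤ a1+…+a5=68.762 → R5 fires; M=6 D=9 B=5 Y=11
Draw 9: a1=2.082, a2=1.903, a3=17.765, a4=23.958, a5=36.432, a0=82.140; τ=−ln(0.2501)/82.140=0.017 → t=0.226; u2·a0=0.2409·82.140=19.788; a1+a2=3.985 < 19.788 ≤ a1+…+a3=21.750 → R3 fires; M=8 D=9 B=6 Y=10
Draw 10: a1=2.776, a2=1.730, a3=19.380, a4=21.780, a5=33.120, a0=78.786; τ=−ln(0.9828)/78.786=0.000 → t=0.226; u2·a0=0.7392·78.786=58.239; a1+…+a4=45.666 < 58.239 ≤ a1+…+a5=78.786 → R5 fires; M=8 D=10 B=6 Y=11
Draw 11: a1=2.776, a2=1.903, a3=21.318, a4=26.620, a5=40.480, a0=93.097; τ=−ln(0.8506)/93.097=0.002 → t=0.228; u2·a0=0.6516·93.097=60.662; a1+…+a4=52.617 < 60.662 ≤ a1+…+a5=93.097 → R5 fires; M=8 D=11 B=6 Y=12
Draw 12: a1=2.776, a2=2.076, a3=23.256, a4=31.944, a5=48.576, a0=108.628; τ=−ln(0.1962)/108.628=0.015 → t=0.243; u2·a0=0.4339·108.628=47.134; a1+…+a3=28.108 < 47.134 ≤ a1+…+a4=60.052 → R4 fires; M=8 D=10 B=7 Y=11
Draw 13: a1=2.776, a2=1.903, a3=24.871, a4=26.620, a5=40.480, a0=96.650; τ=−ln(0.7739)/96.650=0.003 → t=0.246; u2·a0=0.7958·96.650=76.914; a1+…+a4=56.170 < 76.914 ≤ a1+…+a5=96.650 → R5 fires; M=8 D=11 B=7 Y=12
Draw 14: a1=2.776, a2=2.076, a3=27.132, a4=31.944, a5=48.576, a0=112.504; τ=−ln(0.1639)/112.504=0.016 → t=0.262; u2·a0=0.4981·112.504=56.038; a1+…+a3=31.984 < 56.038 ≤ a1+…+a4=63.928 → R4 fires; M=8 D=10 B=8 Y=11
Draw 15: a1=2.776, a2=1.903, a3=28.424, a4=26.620, a5=40.480, a0=100.203; τ=−ln(0.0963)/100.203=0.023 → t=0.285 > T=0.28: stop.
Read off M at T=0.28: 8

M at T = 8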